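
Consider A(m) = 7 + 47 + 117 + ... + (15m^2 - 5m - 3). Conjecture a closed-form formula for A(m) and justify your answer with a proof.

A(m) = m(5m^2 + 5m - 3)

We claim A(m) = m(5m^2 + 5m - 3) for all m ≥ 1.
When m = 1: A(1) = 7, and the closed form gives 7. They agree.
Suppose the result is true for m = k, so A(k) = k(5k^2 + 5k - 3).
Then A(k+1) = A(k) + (15k^2 + 25k + 7) = (k(5k^2 + 5k - 3)) + (15k^2 + 25k + 7).
Simplifying, A(k+1) = (k + 1)(5k^2 + 15k + 7) = (k+1)(5(k+1)^2 + 5(k+1) - 3),
which is the closed form with m = k+1.
By induction, the statement is established for all m ≥ 1.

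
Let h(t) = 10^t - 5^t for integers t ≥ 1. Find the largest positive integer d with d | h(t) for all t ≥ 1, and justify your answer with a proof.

Computing the first values: h(1) = 5 and h(2) = 75; gcd(5, 75) = 5, so d ≤ 5.
We prove 5 | 10^t - 5^t for all t ≥ 1 by induction on t.
Base case (t = 1): h(1) = 5 = 5·(1), so 5 | h(1).
Inductive step: assume the claim holds for t = i, i.e. 5 | h(i). Then
10^{i+1} − 5^{i+1} = 10·10^i − 5·5^i = 10·(10^i − 5^i) + (5)·5^i. The first term is divisible by 5 by the inductive hypothesis, and the second term (5)·5^i is divisible by 5 since 5 | 5. Hence 5 | h(i+1).
Hence, by induction on t, the claim holds for every t ≥ 1.
Therefore the largest such d is 5.

d = 5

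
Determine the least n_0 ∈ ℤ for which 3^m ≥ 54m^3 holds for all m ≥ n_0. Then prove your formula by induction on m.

At m = 9: 19683 < 39366, so the inequality fails and n_0 ≥ 10. We prove 3^m ≥ 54m^3 for all m ≥ 10.
Base case (m = 10): 3^m = 59049 and 54m^3 = 54000, so 59049 ≥ 54000.
Inductive step: suppose the statement holds for some k ≥ 10, so 3^k ≥ 54k^3.
Then 3^(k + 1) = 3·(3^k) ≥ 3·(54k^3).
Also, for k ≥ 10 we have 3·(54k^3) ≥ 54(k+1)^3, since 3 ≥ (1 + 1/k)^3 for all k ≥ 10.
Combining, 3^(k + 1) ≥ 54(k+1)^3.
This completes the induction.
Hence the smallest such n_0 is 10.

n_0 = 10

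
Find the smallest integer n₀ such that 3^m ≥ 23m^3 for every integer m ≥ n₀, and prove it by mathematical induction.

n₀ = 9

At m = 8: 6561 < 11776, so the inequality fails and n₀ ≥ 9. We prove 3^m ≥ 23m^3 for all m ≥ 9.
When m = 9: 3^m = 19683 and 23m^3 = 16767, so 19683 ≥ 16767.
Suppose the result is true for m = i, so 3^i ≥ 23i^3.
Then 3^(i + 1) = 3·(3^i) ≥ 3·(23i^3).
Also, for i ≥ 9 we have 3·(23i^3) ≥ 23(i+1)^3, since 3 ≥ (1 + 1/i)^3 for all i ≥ 9.
Combining, 3^(i + 1) ≥ 23(i+1)^3.
By induction, the statement is established for all m ≥ 9.
Hence the smallest such n₀ is 9.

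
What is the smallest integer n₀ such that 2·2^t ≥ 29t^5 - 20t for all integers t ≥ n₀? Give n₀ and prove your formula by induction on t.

At t = 27: 268435456 < 416117763, so the inequality fails and n₀ ≥ 28. We prove 2·2^t ≥ 29t^5 - 20t for all t ≥ 28.
For the base case t = 28: 2·2^t = 536870912 and 29t^5 - 20t = 499100112, so 536870912 ≥ 499100112.
For the inductive step, assume it holds for an arbitrary r ≥ 28, so 2·2^r ≥ 29r^5 - 20r.
Then 2·2^(r + 1) = 2·(2·2^r) ≥ 2·(29r^5 - 20r).
Also, for r ≥ 28 we have 2·(29r^5 - 20r) ≥ 29(r+1)^5 - 20(r+1), since 2·(29r^5 - 20r) − (29(r+1)^5 - 20(r+1)) = 29r^5 - 145r^4 - 290r^3 - 290r^2 - 165r - 9, which is nonnegative for all r ≥ 28.
Combining, 2·2^(r + 1) ≥ 29(r+1)^5 - 20(r+1).
By the principle of mathematical induction, the result holds for all t ≥ 28.
Hence the smallest such n₀ is 28.

n₀ = 28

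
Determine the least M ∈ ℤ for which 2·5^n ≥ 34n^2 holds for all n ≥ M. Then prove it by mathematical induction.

At n = 3: 250 < 306, so the inequality fails and M ≥ 4. We prove 2·5^n ≥ 34n^2 for all n ≥ 4.
When n = 4: 2·5^n = 1250 and 34n^2 = 544, so 1250 ≥ 544.
For the inductive step, assume it holds for an arbitrary r ≥ 4, so 2·5^r ≥ 34r^2.
Then 2·5^(r + 1) = 5·(2·5^r) ≥ 5·(34r^2).
Also, for r ≥ 4 we have 5·(34r^2) ≥ 34(r+1)^2, since 5 ≥ (1 + 1/r)^2 for all r ≥ 4.
Combining, 2·5^(r + 1) ≥ 34(r+1)^2.
This completes the induction.
Hence the smallest such M is 4.

M = 4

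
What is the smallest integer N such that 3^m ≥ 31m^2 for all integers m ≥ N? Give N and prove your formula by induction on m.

N = 7

At m = 6: 729 < 1116, so the inequality fails and N ≥ 7. We prove 3^m ≥ 31m^2 for all m ≥ 7.
Base case (m = 7): 3^m = 2187 and 31m^2 = 1519, so 2187 ≥ 1519.
Inductive step: suppose the statement holds for some i ≥ 7, so 3^i ≥ 31i^2.
Then 3^(i + 1) = 3·(3^i) ≥ 3·(31i^2).
Also, for i ≥ 7 we have 3·(31i^2) ≥ 31(i+1)^2, since 3 ≥ (1 + 1/i)^2 for all i ≥ 7.
Combining, 3^(i + 1) ≥ 31(i+1)^2.
This completes the induction.
Hence the smallest such N is 7.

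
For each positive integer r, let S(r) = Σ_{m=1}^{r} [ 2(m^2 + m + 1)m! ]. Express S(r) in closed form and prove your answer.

We claim S(r) = (2r + 2)(r + 1)! - 2 for all r ≥ 1.
Base case (r = 1): S(1) = 6, and the closed form gives 6. They agree.
For the inductive step, assume it holds for an arbitrary m ≥ 1, so S(m) = (2m + 2)(m + 1)! - 2.
Then S(m+1) = S(m) + (2(m^2 + 3m + 3)(m + 1)!) = ((2m + 2)(m + 1)! - 2) + (2(m^2 + 3m + 3)(m + 1)!).
Simplifying, S(m+1) = (2(m+1) + 2)((m+1) + 1)! - 2,
which is the closed form with r = m+1.
This completes the induction.

S(r) = (2r + 2)(r + 1)! - 2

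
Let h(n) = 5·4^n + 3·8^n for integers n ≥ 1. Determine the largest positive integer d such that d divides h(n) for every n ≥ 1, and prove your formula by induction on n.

Computing the first values: h(1) = 44 and h(2) = 272; gcd(44, 272) = 4, so d ≤ 4.
We prove 4 | 5·4^n + 3·8^n for all n ≥ 1 by induction on n.
Base step (n = 1): h(1) = 44 = 4·(11), so 4 | h(1).
Inductive step: assume the claim holds for n = i, i.e. 4 | h(i). Then
h(i+1) − 8·h(i) = (5·4^(i+1) + 3·8^(i+1)) − 8·(5·4^i + 3·8^i) = (5)·4^i·(4 − 8) = (-20)·4^i. Since 4 | h(i) by the inductive hypothesis, 4 | 8·h(i); and 4 | -20 since -20 = 4·-5. Therefore 4 | h(i+1).
By the principle of mathematical induction, the result holds for all n ≥ 1.
Therefore the largest such d is 4.

d = 4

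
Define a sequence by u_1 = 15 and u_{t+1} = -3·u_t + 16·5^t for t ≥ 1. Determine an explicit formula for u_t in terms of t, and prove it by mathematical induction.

u_t = 5(-3)^(t - 1) + 2·5^t

Computing the first terms: u_1 = 15, u_2 = 35, u_3 = 295. This suggests u_t = 5(-3)^(t - 1) + 2·5^t.
When t = 1: the formula gives 15 = 15 = u_1.
Inductive step: assume the claim holds for t = p, so u_p = 5(-3)^(p - 1) + 2·5^p.
Then u_{p+1} = -3·u_p + 16·5^p = -3·(5(-3)^(p - 1) + 2·5^p) + 16·5^p = 5(-3)^p + 2·5^(p + 1) = 5(-3)^((p+1) - 1) + 2·5^(p+1),
which is the claimed formula at t = p+1.
By induction, the statement is established for all t ≥ 1.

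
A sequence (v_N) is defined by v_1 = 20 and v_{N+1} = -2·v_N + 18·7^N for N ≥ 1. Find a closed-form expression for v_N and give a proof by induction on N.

v_N = -3(-2)^N + 2·7^N

Computing the first terms: v_1 = 20, v_2 = 86, v_3 = 710. This suggests v_N = -3(-2)^N + 2·7^N.
When N = 1: the formula gives 20 = 20 = v_1.
Inductive step: suppose the statement holds for some i ≥ 1, so v_i = -3(-2)^i + 2·7^i.
Then v_{i+1} = -2·v_i + 18·7^i = -2·(-3(-2)^i + 2·7^i) + 18·7^i = -3(-2)^(i + 1) + 2·7^(i + 1),
which is the claimed formula at N = i+1.
By the principle of mathematical induction, the result holds for all N ≥ 1.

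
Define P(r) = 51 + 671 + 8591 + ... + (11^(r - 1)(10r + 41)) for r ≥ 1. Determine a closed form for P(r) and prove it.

We claim P(r) = 11^r(r + 4) - 4 for all r ≥ 1.
For the base case r = 1: P(1) = 51, and the closed form gives 51. They agree.
Inductive step: assume the claim holds for r = k, so P(k) = 11^k(k + 4) - 4.
Then P(k+1) = P(k) + (11^k(10k + 51)) = (11^k(k + 4) - 4) + (11^k(10k + 51)).
Simplifying, P(k+1) = 11·11^k·k + 55·11^k - 4 = 11^(k+1)((k+1) + 4) - 4,
which is the closed form with r = k+1.
By the principle of mathematical induction, the result holds for all r ≥ 1.

P(r) = 11^r(r + 4) - 4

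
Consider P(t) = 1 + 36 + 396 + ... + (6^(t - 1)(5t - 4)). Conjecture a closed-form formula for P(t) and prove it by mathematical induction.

We claim P(t) = 6^t(t - 1) + 1 for all t ≥ 1.
When t = 1: P(1) = 1, and the closed form gives 1. They agree.
Inductive step: suppose the statement holds for some j ≥ 1, so P(j) = 6^j(j - 1) + 1.
Then P(j+1) = P(j) + (6^j(5j + 1)) = (6^j(j - 1) + 1) + (6^j(5j + 1)).
Simplifying, P(j+1) = 6^(j + 1)j + 1 = 6^(j+1)((j+1) - 1) + 1,
which is the closed form with t = j+1.
By the principle of mathematical induction, the result holds for all t ≥ 1.

P(t) = 6^t(t - 1) + 1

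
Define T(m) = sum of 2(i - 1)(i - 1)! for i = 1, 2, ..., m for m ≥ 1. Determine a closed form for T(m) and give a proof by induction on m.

T(m) = 2m! - 2

We claim T(m) = 2m! - 2 for all m ≥ 1.
When m = 1: T(1) = 0, and the closed form gives 0. They agree.
Inductive step: suppose the statement holds for some i ≥ 1, so T(i) = 2i! - 2.
Then T(i+1) = T(i) + (2i·i!) = (2i! - 2) + (2i·i!).
Simplifying, T(i+1) = 2(i+1)! - 2,
which is the closed form with m = i+1.
Hence, by induction on m, the claim holds for every m ≥ 1.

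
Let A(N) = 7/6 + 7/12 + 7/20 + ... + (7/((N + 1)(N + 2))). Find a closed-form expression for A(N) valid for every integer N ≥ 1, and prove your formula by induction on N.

We claim A(N) = 7N/(2(N + 2)) for all N ≥ 1.
When N = 1: A(1) = 7/6, and the closed form gives 7/6. They agree.
For the inductive step, assume it holds for an arbitrary j ≥ 1, so A(j) = 7j/(2(j + 2)).
Then A(j+1) = A(j) + (7/((j + 2)(j + 3))) = (7j/(2(j + 2))) + (7/((j + 2)(j + 3))).
Simplifying, A(j+1) = 7(j + 1)/(2(j + 3)) = 7(j+1)/(2((j+1) + 2)),
which is the closed form with N = j+1.
By the principle of mathematical induction, the result holds for all N ≥ 1.

A(N) = 7N/(2(N + 2))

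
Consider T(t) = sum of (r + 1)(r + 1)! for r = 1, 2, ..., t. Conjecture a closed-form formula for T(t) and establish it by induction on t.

T(t) = (t + 2)! - 2

We claim T(t) = (t + 2)! - 2 for all t ≥ 1.
For the base case t = 1: T(1) = 4, and the closed form gives 4. They agree.
For the inductive step, assume it holds for an arbitrary r ≥ 1, so T(r) = (r + 2)! - 2.
Then T(r+1) = T(r) + ((r + 2)(r + 2)!) = ((r + 2)! - 2) + ((r + 2)(r + 2)!).
Simplifying, T(r+1) = ((r+1) + 2)! - 2,
which is the closed form with t = r+1.
By the principle of mathematical induction, the result holds for all t ≥ 1.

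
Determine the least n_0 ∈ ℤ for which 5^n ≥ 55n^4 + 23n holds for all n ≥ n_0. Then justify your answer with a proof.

At n = 7: 78125 < 132216, so the inequality fails and n_0 ≥ 8. We prove 5^n ≥ 55n^4 + 23n for all n ≥ 8.
Base case (n = 8): 5^n = 390625 and 55n^4 + 23n = 225464, so 390625 ≥ 225464.
Inductive step: assume the claim holds for n = k, so 5^k ≥ 55k^4 + 23k.
Then 5^(k + 1) = 5·(5^k) ≥ 5·(55k^4 + 23k).
Also, for k ≥ 8 we have 5·(55k^4 + 23k) ≥ 55(k+1)^4 + 23(k+1), since 5·(55k^4 + 23k) − (55(k+1)^4 + 23(k+1)) = 220k^4 - 220k^3 - 330k^2 - 128k - 78, which is nonnegative for all k ≥ 8.
Combining, 5^(k + 1) ≥ 55(k+1)^4 + 23(k+1).
This completes the induction.
Hence the smallest such n_0 is 8.

n_0 = 8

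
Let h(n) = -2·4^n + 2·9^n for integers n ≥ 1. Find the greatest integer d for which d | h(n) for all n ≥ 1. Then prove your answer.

d = 10

Computing the first values: h(1) = 10 and h(2) = 130; gcd(10, 130) = 10, so d ≤ 10.
We prove 10 | -2·4^n + 2·9^n for all n ≥ 1 by induction on n.
For the base case n = 1: h(1) = 10 = 10·(1), so 10 | h(1).
For the inductive step, assume it holds for an arbitrary k ≥ 1, i.e. 10 | h(k). Then
h(k+1) − 9·h(k) = (-2·4^(k+1) + 2·9^(k+1)) − 9·(-2·4^k + 2·9^k) = (-2)·4^k·(4 − 9) = (10)·4^k. Since 10 | h(k) by the inductive hypothesis, 10 | 9·h(k); and 10 | 10 since 10 = 10·1. Therefore 10 | h(k+1).
By the principle of mathematical induction, the result holds for all n ≥ 1.
Therefore the largest such d is 10.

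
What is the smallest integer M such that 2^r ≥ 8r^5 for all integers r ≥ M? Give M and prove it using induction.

At r = 26: 67108864 < 95051008, so the inequality fails and M ≥ 27. We prove 2^r ≥ 8r^5 for all r ≥ 27.
Base step (r = 27): 2^r = 134217728 and 8r^5 = 114791256, so 134217728 ≥ 114791256.
Suppose the result is true for r = j, so 2^j ≥ 8j^5.
Then 2^(j + 1) = 2·(2^j) ≥ 2·(8j^5).
Also, for j ≥ 27 we have 2·(8j^5) ≥ 8(j+1)^5, since 2 ≥ (1 + 1/j)^5 for all j ≥ 27.
Combining, 2^(j + 1) ≥ 8(j+1)^5.
This completes the induction.
Hence the smallest such M is 27.

M = 27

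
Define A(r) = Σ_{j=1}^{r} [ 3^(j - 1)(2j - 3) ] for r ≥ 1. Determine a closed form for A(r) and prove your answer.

We claim A(r) = 3^r(r - 2) + 2 for all r ≥ 1.
Base step (r = 1): A(1) = -1, and the closed form gives -1. They agree.
Suppose the result is true for r = j, so A(j) = 3^j(j - 2) + 2.
Then A(j+1) = A(j) + (3^j(2j - 1)) = (3^j(j - 2) + 2) + (3^j(2j - 1)).
Simplifying, A(j+1) = 3^(j + 1)j - 3^(j + 1) + 2 = 3^(j+1)((j+1) - 2) + 2,
which is the closed form with r = j+1.
Hence, by induction on r, the claim holds for every r ≥ 1.

A(r) = 3^r(r - 2) + 2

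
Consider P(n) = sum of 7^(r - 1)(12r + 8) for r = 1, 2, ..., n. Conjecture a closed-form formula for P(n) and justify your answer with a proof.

P(n) = 7^n(2n + 1) - 1

We claim P(n) = 7^n(2n + 1) - 1 for all n ≥ 1.
When n = 1: P(1) = 20, and the closed form gives 20. They agree.
Suppose the result is true for n = r, so P(r) = 7^r(2r + 1) - 1.
Then P(r+1) = P(r) + (7^r(12r + 20)) = (7^r(2r + 1) - 1) + (7^r(12r + 20)).
Simplifying, P(r+1) = 14·7^r·r + 21·7^r - 1 = 7^(r+1)(2(r+1) + 1) - 1,
which is the closed form with n = r+1.
By induction, the statement is established for all n ≥ 1.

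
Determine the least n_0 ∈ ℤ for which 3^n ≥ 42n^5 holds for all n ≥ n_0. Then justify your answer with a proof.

n_0 = 17

At n = 16: 43046721 < 44040192, so the inequality fails and n_0 ≥ 17. We prove 3^n ≥ 42n^5 for all n ≥ 17.
Base step (n = 17): 3^n = 129140163 and 42n^5 = 59633994, so 129140163 ≥ 59633994.
For the inductive step, assume it holds for an arbitrary i ≥ 17, so 3^i ≥ 42i^5.
Then 3^(i + 1) = 3·(3^i) ≥ 3·(42i^5).
Also, for i ≥ 17 we have 3·(42i^5) ≥ 42(i+1)^5, since 3 ≥ (1 + 1/i)^5 for all i ≥ 17.
Combining, 3^(i + 1) ≥ 42(i+1)^5.
By induction, the statement is established for all n ≥ 17.
Hence the smallest such n_0 is 17.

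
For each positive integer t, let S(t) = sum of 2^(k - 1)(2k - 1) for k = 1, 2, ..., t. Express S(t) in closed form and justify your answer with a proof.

S(t) = 2^t(2t - 3) + 3

We claim S(t) = 2^t(2t - 3) + 3 for all t ≥ 1.
When t = 1: S(1) = 1, and the closed form gives 1. They agree.
Inductive step: suppose the statement holds for some k ≥ 1, so S(k) = 2^k(2k - 3) + 3.
Then S(k+1) = S(k) + (2^k(2k + 1)) = (2^k(2k - 3) + 3) + (2^k(2k + 1)).
Simplifying, S(k+1) = -2^(k + 1) + 2^(k + 2)k + 3 = 2^(k+1)(2(k+1) - 3) + 3,
which is the closed form with t = k+1.
By induction, the statement is established for all t ≥ 1.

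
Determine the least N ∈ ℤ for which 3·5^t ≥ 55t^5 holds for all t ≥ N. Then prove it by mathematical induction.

At t = 8: 1171875 < 1802240, so the inequality fails and N ≥ 9. We prove 3·5^t ≥ 55t^5 for all t ≥ 9.
Base step (t = 9): 3·5^t = 5859375 and 55t^5 = 3247695, so 5859375 ≥ 3247695.
Suppose the result is true for t = i, so 3·5^i ≥ 55i^5.
Then 3·5^(i + 1) = 5·(3·5^i) ≥ 5·(55i^5).
Also, for i ≥ 9 we have 5·(55i^5) ≥ 55(i+1)^5, since 5 ≥ (1 + 1/i)^5 for all i ≥ 9.
Combining, 3·5^(i + 1) ≥ 55(i+1)^5.
By induction, the statement is established for all t ≥ 9.
Hence the smallest such N is 9.

N = 9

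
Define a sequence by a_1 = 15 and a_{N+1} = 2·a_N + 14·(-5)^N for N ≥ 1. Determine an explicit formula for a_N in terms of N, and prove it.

Computing the first terms: a_1 = 15, a_2 = -40, a_3 = 270. This suggests a_N = -2(-5)^N + 5·2^(N - 1).
When N = 1: the formula gives 15 = 15 = a_1.
Inductive step: suppose the statement holds for some i ≥ 1, so a_i = -2(-5)^i + 5·2^(i - 1).
Then a_{i+1} = 2·a_i + 14·(-5)^i = 2·(-2(-5)^i + 5·2^(i - 1)) + 14·(-5)^i = -2(-5)^(i + 1) + 5·2^i = -2(-5)^(i+1) + 5·2^((i+1) - 1),
which is the claimed formula at N = i+1.
This completes the induction.

a_N = -2(-5)^N + 5·2^(N - 1)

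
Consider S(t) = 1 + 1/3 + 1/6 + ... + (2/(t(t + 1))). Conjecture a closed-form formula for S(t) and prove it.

We claim S(t) = 2t/(t + 1) for all t ≥ 1.
When t = 1: S(1) = 1, and the closed form gives 1. They agree.
Suppose the result is true for t = j, so S(j) = 2j/(j + 1).
Then S(j+1) = S(j) + (2/((j + 1)(j + 2))) = (2j/(j + 1)) + (2/((j + 1)(j + 2))).
Simplifying, S(j+1) = 2(j + 1)/(j + 2) = 2(j+1)/((j+1) + 1),
which is the closed form with t = j+1.
By the principle of mathematical induction, the result holds for all t ≥ 1.

S(t) = 2t/(t + 1)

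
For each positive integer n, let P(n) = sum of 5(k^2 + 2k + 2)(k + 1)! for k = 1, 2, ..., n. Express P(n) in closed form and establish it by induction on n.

We claim P(n) = (5n + 5)(n + 2)! - 10 for all n ≥ 1.
For the base case n = 1: P(1) = 50, and the closed form gives 50. They agree.
For the inductive step, assume it holds for an arbitrary k ≥ 1, so P(k) = (5k + 5)(k + 2)! - 10.
Then P(k+1) = P(k) + (5(k^2 + 4k + 5)(k + 2)!) = ((5k + 5)(k + 2)! - 10) + (5(k^2 + 4k + 5)(k + 2)!).
Simplifying, P(k+1) = (5(k+1) + 5)((k+1) + 2)! - 10,
which is the closed form with n = k+1.
By the principle of mathematical induction, the result holds for all n ≥ 1.

P(n) = (5n + 5)(n + 2)! - 10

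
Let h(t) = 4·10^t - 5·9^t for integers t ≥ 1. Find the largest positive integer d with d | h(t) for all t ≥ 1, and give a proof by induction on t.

d = 5

Computing the first values: h(1) = -5 and h(2) = -5; gcd(-5, -5) = 5, so d ≤ 5.
We prove 5 | 4·10^t - 5·9^t for all t ≥ 1 by induction on t.
For the base case t = 1: h(1) = -5 = 5·(-1), so 5 | h(1).
Inductive step: suppose the statement holds for some r ≥ 1, i.e. 5 | h(r). Then
h(r+1) − 10·h(r) = (4·10^(r+1) - 5·9^(r+1)) − 10·(4·10^r - 5·9^r) = (-5)·9^r·(9 − 10) = (5)·9^r. Since 5 | h(r) by the inductive hypothesis, 5 | 10·h(r); and 5 | 5 since 5 = 5·1. Therefore 5 | h(r+1).
Hence, by induction on t, the claim holds for every t ≥ 1.
Therefore the largest such d is 5.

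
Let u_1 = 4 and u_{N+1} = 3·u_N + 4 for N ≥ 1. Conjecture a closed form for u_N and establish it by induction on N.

u_N = 2·3^N - 2

Computing the first terms: u_1 = 4, u_2 = 16, u_3 = 52. This suggests u_N = 2·3^N - 2.
When N = 1: the formula gives 4 = 4 = u_1.
Inductive step: suppose the statement holds for some m ≥ 1, so u_m = 2·3^m - 2.
Then u_{m+1} = 3·u_m + 4 = 3·(2·3^m - 2) + 4 = 2·3^(m + 1) - 2,
which is the claimed formula at N = m+1.
This completes the induction.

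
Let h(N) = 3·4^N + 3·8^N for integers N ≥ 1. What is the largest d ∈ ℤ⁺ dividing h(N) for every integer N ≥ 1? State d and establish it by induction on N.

d = 12

Computing the first values: h(1) = 36 and h(2) = 240; gcd(36, 240) = 12, so d ≤ 12.
We prove 12 | 3·4^N + 3·8^N for all N ≥ 1 by induction on N.
For the base case N = 1: h(1) = 36 = 12·(3), so 12 | h(1).
Inductive step: suppose the statement holds for some i ≥ 1, i.e. 12 | h(i). Then
h(i+1) − 8·h(i) = (3·4^(i+1) + 3·8^(i+1)) − 8·(3·4^i + 3·8^i) = (3)·4^i·(4 − 8) = (-12)·4^i. Since 12 | h(i) by the inductive hypothesis, 12 | 8·h(i); and 12 | -12 since -12 = 12·-1. Therefore 12 | h(i+1).
By induction, the statement is established for all N ≥ 1.
Therefore the largest such d is 12.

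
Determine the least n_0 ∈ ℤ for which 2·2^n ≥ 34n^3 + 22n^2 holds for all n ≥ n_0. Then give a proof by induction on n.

n_0 = 17

At n = 16: 131072 < 144896, so the inequality fails and n_0 ≥ 17. We prove 2·2^n ≥ 34n^3 + 22n^2 for all n ≥ 17.
When n = 17: 2·2^n = 262144 and 34n^3 + 22n^2 = 173400, so 262144 ≥ 173400.
Inductive step: assume the claim holds for n = k, so 2·2^k ≥ 34k^3 + 22k^2.
Then 2·2^(k + 1) = 2·(2·2^k) ≥ 2·(34k^3 + 22k^2).
Also, for k ≥ 17 we have 2·(34k^3 + 22k^2) ≥ 34(k+1)^3 + 22(k+1)^2, since 2·(34k^3 + 22k^2) − (34(k+1)^3 + 22(k+1)^2) = 34k^3 - 80k^2 - 146k - 56, which is nonnegative for all k ≥ 17.
Combining, 2·2^(k + 1) ≥ 34(k+1)^3 + 22(k+1)^2.
By induction, the statement is established for all n ≥ 17.
Hence the smallest such n_0 is 17.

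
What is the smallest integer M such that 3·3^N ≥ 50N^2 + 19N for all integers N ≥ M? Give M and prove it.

M = 6

At N = 5: 729 < 1345, so the inequality fails and M ≥ 6. We prove 3·3^N ≥ 50N^2 + 19N for all N ≥ 6.
When N = 6: 3·3^N = 2187 and 50N^2 + 19N = 1914, so 2187 ≥ 1914.
Inductive step: assume the claim holds for N = i, so 3·3^i ≥ 50i^2 + 19i.
Then 3·3^(i + 1) = 3·(3·3^i) ≥ 3·(50i^2 + 19i).
Also, for i ≥ 6 we have 3·(50i^2 + 19i) ≥ 50(i+1)^2 + 19(i+1), since 3·(50i^2 + 19i) − (50(i+1)^2 + 19(i+1)) = 100i^2 - 62i - 69, which is nonnegative for all i ≥ 6.
Combining, 3·3^(i + 1) ≥ 50(i+1)^2 + 19(i+1).
By induction, the statement is established for all N ≥ 6.
Hence the smallest such M is 6.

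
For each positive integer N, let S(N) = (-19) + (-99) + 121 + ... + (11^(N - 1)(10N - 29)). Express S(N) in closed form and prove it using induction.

We claim S(N) = 11^N(N - 3) + 3 for all N ≥ 1.
When N = 1: S(1) = -19, and the closed form gives -19. They agree.
Inductive step: assume the claim holds for N = k, so S(k) = 11^k(k - 3) + 3.
Then S(k+1) = S(k) + (11^k(10k - 19)) = (11^k(k - 3) + 3) + (11^k(10k - 19)).
Simplifying, S(k+1) = 11·11^k·k - 22·11^k + 3 = 11^(k+1)((k+1) - 3) + 3,
which is the closed form with N = k+1.
By induction, the statement is established for all N ≥ 1.

S(N) = 11^N(N - 3) + 3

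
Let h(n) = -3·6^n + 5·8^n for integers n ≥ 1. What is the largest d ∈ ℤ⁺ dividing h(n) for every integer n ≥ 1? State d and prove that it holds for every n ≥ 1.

Computing the first values: h(1) = 22 and h(2) = 212; gcd(22, 212) = 2, so d ≤ 2.
We prove 2 | -3·6^n + 5·8^n for all n ≥ 1 by induction on n.
When n = 1: h(1) = 22 = 2·(11), so 2 | h(1).
Suppose the result is true for n = k, i.e. 2 | h(k). Then
h(k+1) − 8·h(k) = (-3·6^(k+1) + 5·8^(k+1)) − 8·(-3·6^k + 5·8^k) = (-3)·6^k·(6 − 8) = (6)·6^k. Since 2 | h(k) by the inductive hypothesis, 2 | 8·h(k); and 2 | 6 since 6 = 2·3. Therefore 2 | h(k+1).
By the principle of mathematical induction, the result holds for all n ≥ 1.
Therefore the largest such d is 2.

d = 2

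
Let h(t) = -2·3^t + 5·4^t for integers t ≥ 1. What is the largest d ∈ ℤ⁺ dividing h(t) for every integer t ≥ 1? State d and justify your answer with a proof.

Computing the first values: h(1) = 14 and h(2) = 62; gcd(14, 62) = 2, so d ≤ 2.
We prove 2 | -2·3^t + 5·4^t for all t ≥ 1 by induction on t.
Base step (t = 1): h(1) = 14 = 2·(7), so 2 | h(1).
For the inductive step, assume it holds for an arbitrary j ≥ 1, i.e. 2 | h(j). Then
h(j+1) − 4·h(j) = (-2·3^(j+1) + 5·4^(j+1)) − 4·(-2·3^j + 5·4^j) = (-2)·3^j·(3 − 4) = (2)·3^j. Since 2 | h(j) by the inductive hypothesis, 2 | 4·h(j); and 2 | 2 since 2 = 2·1. Therefore 2 | h(j+1).
Hence, by induction on t, the claim holds for every t ≥ 1.
Therefore the largest such d is 2.

d = 2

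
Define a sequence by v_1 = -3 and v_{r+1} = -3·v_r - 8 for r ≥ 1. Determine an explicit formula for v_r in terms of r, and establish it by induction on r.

Computing the first terms: v_1 = -3, v_2 = 1, v_3 = -11. This suggests v_r = -(-3)^(r - 1) - 2.
Base case (r = 1): the formula gives -3 = -3 = v_1.
For the inductive step, assume it holds for an arbitrary k ≥ 1, so v_k = -(-3)^(k - 1) - 2.
Then v_{k+1} = -3·v_k - 8 = -3·(-(-3)^(k - 1) - 2) - 8 = -(-3)^k - 2 = -(-3)^((k+1) - 1) - 2,
which is the claimed formula at r = k+1.
This completes the induction.

v_r = -(-3)^(r - 1) - 2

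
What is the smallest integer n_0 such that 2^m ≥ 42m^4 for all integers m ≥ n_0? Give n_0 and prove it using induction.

n_0 = 24

At m = 23: 8388608 < 11753322, so the inequality fails and n_0 ≥ 24. We prove 2^m ≥ 42m^4 for all m ≥ 24.
Base step (m = 24): 2^m = 16777216 and 42m^4 = 13934592, so 16777216 ≥ 13934592.
For the inductive step, assume it holds for an arbitrary j ≥ 24, so 2^j ≥ 42j^4.
Then 2^(j + 1) = 2·(2^j) ≥ 2·(42j^4).
Also, for j ≥ 24 we have 2·(42j^4) ≥ 42(j+1)^4, since 2 ≥ (1 + 1/j)^4 for all j ≥ 24.
Combining, 2^(j + 1) ≥ 42(j+1)^4.
Hence, by induction on m, the claim holds for every m ≥ 24.
Hence the smallest such n_0 is 24.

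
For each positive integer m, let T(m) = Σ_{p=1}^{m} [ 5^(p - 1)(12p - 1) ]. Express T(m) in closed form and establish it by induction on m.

We claim T(m) = 5^m(3m - 1) + 1 for all m ≥ 1.
When m = 1: T(1) = 11, and the closed form gives 11. They agree.
For the inductive step, assume it holds for an arbitrary p ≥ 1, so T(p) = 5^p(3p - 1) + 1.
Then T(p+1) = T(p) + (5^p(12p + 11)) = (5^p(3p - 1) + 1) + (5^p(12p + 11)).
Simplifying, T(p+1) = 15·5^p·p + 10·5^p + 1 = 5^(p+1)(3(p+1) - 1) + 1,
which is the closed form with m = p+1.
By induction, the statement is established for all m ≥ 1.

T(m) = 5^m(3m - 1) + 1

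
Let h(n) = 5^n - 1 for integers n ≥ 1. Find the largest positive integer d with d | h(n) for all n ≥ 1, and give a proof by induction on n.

d = 4

Computing the first values: h(1) = 4 and h(2) = 24; gcd(4, 24) = 4, so d ≤ 4.
We prove 4 | 5^n - 1 for all n ≥ 1 by induction on n.
Base case (n = 1): h(1) = 4 = 4·(1), so 4 | h(1).
Suppose the result is true for n = r, i.e. 4 | h(r). Then
5^{r+1} − 1^{r+1} = 5·5^r − 1·1^r = 5·(5^r − 1^r) + (4)·1^r. The first term is divisible by 4 by the inductive hypothesis, and the second term (4)·1^r is divisible by 4 since 4 | 4. Hence 4 | h(r+1).
Hence, by induction on n, the claim holds for every n ≥ 1.
Therefore the largest such d is 4.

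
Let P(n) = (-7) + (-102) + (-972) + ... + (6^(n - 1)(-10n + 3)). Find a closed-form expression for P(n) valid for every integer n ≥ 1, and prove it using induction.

We claim P(n) = 6^n(-2n + 1) - 1 for all n ≥ 1.
For the base case n = 1: P(1) = -7, and the closed form gives -7. They agree.
Suppose the result is true for n = k, so P(k) = 6^k(-2k + 1) - 1.
Then P(k+1) = P(k) + (6^k(-10k - 7)) = (6^k(-2k + 1) - 1) + (6^k(-10k - 7)).
Simplifying, P(k+1) = -12·6^k·k - 6·6^k - 1 = 6^(k+1)(-2(k+1) + 1) - 1,
which is the closed form with n = k+1.
By the principle of mathematical induction, the result holds for all n ≥ 1.

P(n) = 6^n(-2n + 1) - 1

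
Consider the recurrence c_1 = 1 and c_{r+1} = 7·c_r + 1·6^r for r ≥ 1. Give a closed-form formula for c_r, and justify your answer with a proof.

c_r = -6^r + 7^r

Computing the first terms: c_1 = 1, c_2 = 13, c_3 = 127. This suggests c_r = -6^r + 7^r.
For the base case r = 1: the formula gives 1 = 1 = c_1.
Suppose the result is true for r = i, so c_i = -6^i + 7^i.
Then c_{i+1} = 7·c_i + 1·6^i = 7·(-6^i + 7^i) + 1·6^i = -6^(i + 1) + 7^(i + 1),
which is the claimed formula at r = i+1.
Hence, by induction on r, the claim holds for every r ≥ 1.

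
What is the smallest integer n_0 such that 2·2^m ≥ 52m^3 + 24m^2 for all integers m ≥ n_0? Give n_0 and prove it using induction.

At m = 17: 262144 < 262412, so the inequality fails and n_0 ≥ 18. We prove 2·2^m ≥ 52m^3 + 24m^2 for all m ≥ 18.
When m = 18: 2·2^m = 524288 and 52m^3 + 24m^2 = 311040, so 524288 ≥ 311040.
For the inductive step, assume it holds for an arbitrary p ≥ 18, so 2·2^p ≥ 52p^3 + 24p^2.
Then 2·2^(p + 1) = 2·(2·2^p) ≥ 2·(52p^3 + 24p^2).
Also, for p ≥ 18 we have 2·(52p^3 + 24p^2) ≥ 52(p+1)^3 + 24(p+1)^2, since 2·(52p^3 + 24p^2) − (52(p+1)^3 + 24(p+1)^2) = 52p^3 - 132p^2 - 204p - 76, which is nonnegative for all p ≥ 18.
Combining, 2·2^(p + 1) ≥ 52(p+1)^3 + 24(p+1)^2.
Hence, by induction on m, the claim holds for every m ≥ 18.
Hence the smallest such n_0 is 18.

n_0 = 18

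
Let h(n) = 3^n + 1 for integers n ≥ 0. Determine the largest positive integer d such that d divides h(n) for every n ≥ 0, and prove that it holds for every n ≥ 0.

Computing the first values: h(0) = 2 and h(1) = 4; gcd(2, 4) = 2, so d ≤ 2.
We prove 2 | 3^n + 1 for all n ≥ 0 by induction on n.
For the base case n = 0: h(0) = 2 = 2·(1), so 2 | h(0).
Inductive step: suppose the statement holds for some j ≥ 0, i.e. 2 | h(j). Then
h(j+1) = 3^(j+1) + 1 = 3·(3^j + 1) - 2 = 3·h(j) - 2. The first term is divisible by 2 by the inductive hypothesis, and -2 is divisible by 2. Hence 2 | h(j+1).
Hence, by induction on n, the claim holds for every n ≥ 0.
Therefore the largest such d is 2.

d = 2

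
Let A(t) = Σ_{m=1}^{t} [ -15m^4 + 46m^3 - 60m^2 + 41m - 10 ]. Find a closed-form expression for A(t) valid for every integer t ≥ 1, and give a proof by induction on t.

We claim A(t) = -t(3t^4 - 4t^3 + 2t^2 - 2t - 1) for all t ≥ 1.
Base case (t = 1): A(1) = 2, and the closed form gives 2. They agree.
Inductive step: suppose the statement holds for some m ≥ 1, so A(m) = m(-3m^4 + 4m^3 - 2m^2 + 2m + 1).
Then A(m+1) = A(m) + (-15m^4 - 14m^3 - 12m^2 - m + 2) = (m(-3m^4 + 4m^3 - 2m^2 + 2m + 1)) + (-15m^4 - 14m^3 - 12m^2 - m + 2).
Simplifying, A(m+1) = -(m + 1)(3m^4 + 8m^3 + 8m^2 + 2m - 2) = -(m+1)(3(m+1)^4 - 4(m+1)^3 + 2(m+1)^2 - 2(m+1) - 1),
which is the closed form with t = m+1.
By induction, the statement is established for all t ≥ 1.

A(t) = -t(3t^4 - 4t^3 + 2t^2 - 2t - 1)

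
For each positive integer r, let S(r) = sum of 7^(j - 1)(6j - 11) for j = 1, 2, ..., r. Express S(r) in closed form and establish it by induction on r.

We claim S(r) = 7^r(r - 2) + 2 for all r ≥ 1.
When r = 1: S(1) = -5, and the closed form gives -5. They agree.
Inductive step: assume the claim holds for r = j, so S(j) = 7^j(j - 2) + 2.
Then S(j+1) = S(j) + (7^j(6j - 5)) = (7^j(j - 2) + 2) + (7^j(6j - 5)).
Simplifying, S(j+1) = 7^(j + 1)j - 7^(j + 1) + 2 = 7^(j+1)((j+1) - 2) + 2,
which is the closed form with r = j+1.
Hence, by induction on r, the claim holds for every r ≥ 1.

S(r) = 7^r(r - 2) + 2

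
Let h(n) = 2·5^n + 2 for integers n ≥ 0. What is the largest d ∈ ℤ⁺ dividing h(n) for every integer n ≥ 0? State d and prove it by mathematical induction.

Computing the first values: h(0) = 4 and h(1) = 12; gcd(4, 12) = 4, so d ≤ 4.
We prove 4 | 2·5^n + 2 for all n ≥ 0 by induction on n.
For the base case n = 0: h(0) = 4 = 4·(1), so 4 | h(0).
For the inductive step, assume it holds for an arbitrary i ≥ 0, i.e. 4 | h(i). Then
h(i+1) = 2·5^(i+1) + 2 = 5·(2·5^i + 2) - 8 = 5·h(i) - 8. The first term is divisible by 4 by the inductive hypothesis, and -8 is divisible by 4. Hence 4 | h(i+1).
Hence, by induction on n, the claim holds for every n ≥ 0.
Therefore the largest such d is 4.

d = 4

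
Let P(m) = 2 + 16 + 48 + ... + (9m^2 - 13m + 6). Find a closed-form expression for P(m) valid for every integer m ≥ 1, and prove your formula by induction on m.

P(m) = m(3m^2 - 2m + 1)

We claim P(m) = m(3m^2 - 2m + 1) for all m ≥ 1.
When m = 1: P(1) = 2, and the closed form gives 2. They agree.
Suppose the result is true for m = i, so P(i) = i(3i^2 - 2i + 1).
Then P(i+1) = P(i) + (9i^2 + 5i + 2) = (i(3i^2 - 2i + 1)) + (9i^2 + 5i + 2).
Simplifying, P(i+1) = (i + 1)(3i^2 + 4i + 2) = (i+1)(3(i+1)^2 - 2(i+1) + 1),
which is the closed form with m = i+1.
Hence, by induction on m, the claim holds for every m ≥ 1.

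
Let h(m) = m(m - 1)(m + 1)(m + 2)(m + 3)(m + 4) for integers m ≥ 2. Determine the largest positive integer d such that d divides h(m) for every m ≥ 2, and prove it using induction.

Computing the first values: h(2) = 720 and h(3) = 5040; gcd(720, 5040) = 720, so d ≤ 720.
We prove 720 | m(m - 1)(m + 1)(m + 2)(m + 3)(m + 4) for all m ≥ 2 by induction on m.
Base step (m = 2): h(2) = 720 = 720·(1), so 720 | h(2).
Inductive step: assume the claim holds for m = k, i.e. 720 | h(k). Then
h(k+1) − h(k) = k·(k+1)·(k+2)·(k+3)·(k+4)·(k+5) − (k-1)·k·(k+1)·(k+2)·(k+3)·(k+4) = k·(k+1)·(k+2)·(k+3)·(k+4)·[(k+5) − (k-1)] = 6·k·(k+1)·(k+2)·(k+3)·(k+4). The product of 5 consecutive integers is divisible by (5)! = 120, so h(k+1) − h(k) is divisible by 6·120 = 720. By the inductive hypothesis 720 | h(k), hence 720 | h(k+1).
Hence, by induction on m, the claim holds for every m ≥ 2.
Therefore the largest such d is 720.

d = 720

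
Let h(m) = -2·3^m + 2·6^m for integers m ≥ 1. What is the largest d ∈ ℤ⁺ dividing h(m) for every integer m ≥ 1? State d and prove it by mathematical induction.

Computing the first values: h(1) = 6 and h(2) = 54; gcd(6, 54) = 6, so d ≤ 6.
We prove 6 | -2·3^m + 2·6^m for all m ≥ 1 by induction on m.
For the base case m = 1: h(1) = 6 = 6·(1), so 6 | h(1).
For the inductive step, assume it holds for an arbitrary p ≥ 1, i.e. 6 | h(p). Then
h(p+1) − 6·h(p) = (-2·3^(p+1) + 2·6^(p+1)) − 6·(-2·3^p + 2·6^p) = (-2)·3^p·(3 − 6) = (6)·3^p. Since 6 | h(p) by the inductive hypothesis, 6 | 6·h(p); and 6 | 6 since 6 = 6·1. Therefore 6 | h(p+1).
Hence, by induction on m, the claim holds for every m ≥ 1.
Therefore the largest such d is 6.

d = 6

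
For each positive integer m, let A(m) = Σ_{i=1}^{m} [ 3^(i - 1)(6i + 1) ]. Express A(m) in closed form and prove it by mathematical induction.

We claim A(m) = 3^m(3m - 1) + 1 for all m ≥ 1.
For the base case m = 1: A(1) = 7, and the closed form gives 7. They agree.
For the inductive step, assume it holds for an arbitrary i ≥ 1, so A(i) = 3^i(3i - 1) + 1.
Then A(i+1) = A(i) + (3^i(6i + 7)) = (3^i(3i - 1) + 1) + (3^i(6i + 7)).
Simplifying, A(i+1) = 9·3^i·i + 6·3^i + 1 = 3^(i+1)(3(i+1) - 1) + 1,
which is the closed form with m = i+1.
By induction, the statement is established for all m ≥ 1.

A(m) = 3^m(3m - 1) + 1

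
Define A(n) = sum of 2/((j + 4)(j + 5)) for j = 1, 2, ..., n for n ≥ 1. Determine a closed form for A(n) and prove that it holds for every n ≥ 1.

A(n) = 2n/(5(n + 5))

We claim A(n) = 2n/(5(n + 5)) for all n ≥ 1.
For the base case n = 1: A(1) = 1/15, and the closed form gives 1/15. They agree.
Inductive step: suppose the statement holds for some j ≥ 1, so A(j) = 2j/(5(j + 5)).
Then A(j+1) = A(j) + (2/((j + 5)(j + 6))) = (2j/(5(j + 5))) + (2/((j + 5)(j + 6))).
Simplifying, A(j+1) = 2(j + 1)/(5(j + 6)) = 2(j+1)/(5((j+1) + 5)),
which is the closed form with n = j+1.
Hence, by induction on n, the claim holds for every n ≥ 1.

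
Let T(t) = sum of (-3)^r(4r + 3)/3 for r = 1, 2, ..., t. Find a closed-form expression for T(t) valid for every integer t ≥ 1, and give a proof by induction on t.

T(t) = (-3)^t(t + 1) - 1

We claim T(t) = (-3)^t(t + 1) - 1 for all t ≥ 1.
Base step (t = 1): T(1) = -7, and the closed form gives -7. They agree.
Inductive step: suppose the statement holds for some r ≥ 1, so T(r) = (-3)^r(r + 1) - 1.
Then T(r+1) = T(r) + ((-3)^r(-4r - 7)) = ((-3)^r(r + 1) - 1) + ((-3)^r(-4r - 7)).
Simplifying, T(r+1) = -3(-3)^r·r - 6(-3)^r - 1 = (-3)^(r+1)((r+1) + 1) - 1,
which is the closed form with t = r+1.
By induction, the statement is established for all t ≥ 1.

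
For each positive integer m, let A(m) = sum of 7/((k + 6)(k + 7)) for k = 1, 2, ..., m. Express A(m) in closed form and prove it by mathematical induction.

A(m) = m/(m + 7)

We claim A(m) = m/(m + 7) for all m ≥ 1.
Base step (m = 1): A(1) = 1/8, and the closed form gives 1/8. They agree.
Inductive step: suppose the statement holds for some k ≥ 1, so A(k) = k/(k + 7).
Then A(k+1) = A(k) + (7/((k + 7)(k + 8))) = (k/(k + 7)) + (7/((k + 7)(k + 8))).
Simplifying, A(k+1) = (k + 1)/(k + 8) = (k+1)/((k+1) + 7),
which is the closed form with m = k+1.
By induction, the statement is established for all m ≥ 1.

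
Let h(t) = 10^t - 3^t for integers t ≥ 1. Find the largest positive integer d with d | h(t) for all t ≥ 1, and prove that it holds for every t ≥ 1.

d = 7

Computing the first values: h(1) = 7 and h(2) = 91; gcd(7, 91) = 7, so d ≤ 7.
We prove 7 | 10^t - 3^t for all t ≥ 1 by induction on t.
Base case (t = 1): h(1) = 7 = 7·(1), so 7 | h(1).
Inductive step: assume the claim holds for t = m, i.e. 7 | h(m). Then
10^{m+1} − 3^{m+1} = 10·10^m − 3·3^m = 10·(10^m − 3^m) + (7)·3^m. The first term is divisible by 7 by the inductive hypothesis, and the second term (7)·3^m is divisible by 7 since 7 | 7. Hence 7 | h(m+1).
This completes the induction.
Therefore the largest such d is 7.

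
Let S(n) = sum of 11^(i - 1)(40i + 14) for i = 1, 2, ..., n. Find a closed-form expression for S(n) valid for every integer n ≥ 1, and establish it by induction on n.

S(n) = 11^n(4n + 1) - 1

We claim S(n) = 11^n(4n + 1) - 1 for all n ≥ 1.
Base step (n = 1): S(1) = 54, and the closed form gives 54. They agree.
Suppose the result is true for n = i, so S(i) = 11^i(4i + 1) - 1.
Then S(i+1) = S(i) + (11^i(40i + 54)) = (11^i(4i + 1) - 1) + (11^i(40i + 54)).
Simplifying, S(i+1) = 44·11^i·i + 55·11^i - 1 = 11^(i+1)(4(i+1) + 1) - 1,
which is the closed form with n = i+1.
By induction, the statement is established for all n ≥ 1.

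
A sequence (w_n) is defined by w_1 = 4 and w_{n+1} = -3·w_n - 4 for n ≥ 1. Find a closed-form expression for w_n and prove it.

w_n = 5(-3)^(n - 1) - 1

Computing the first terms: w_1 = 4, w_2 = -16, w_3 = 44. This suggests w_n = 5(-3)^(n - 1) - 1.
For the base case n = 1: the formula gives 4 = 4 = w_1.
Inductive step: assume the claim holds for n = j, so w_j = 5(-3)^(j - 1) - 1.
Then w_{j+1} = -3·w_j - 4 = -3·(5(-3)^(j - 1) - 1) - 4 = 5(-3)^j - 1 = 5(-3)^((j+1) - 1) - 1,
which is the claimed formula at n = j+1.
This completes the induction.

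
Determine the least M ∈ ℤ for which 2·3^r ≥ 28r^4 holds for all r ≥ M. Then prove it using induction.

At r = 11: 354294 < 409948, so the inequality fails and M ≥ 12. We prove 2·3^r ≥ 28r^4 for all r ≥ 12.
For the base case r = 12: 2·3^r = 1062882 and 28r^4 = 580608, so 1062882 ≥ 580608.
Inductive step: suppose the statement holds for some j ≥ 12, so 2·3^j ≥ 28j^4.
Then 2·3^(j + 1) = 3·(2·3^j) ≥ 3·(28j^4).
Also, for j ≥ 12 we have 3·(28j^4) ≥ 28(j+1)^4, since 3 ≥ (1 + 1/j)^4 for all j ≥ 12.
Combining, 2·3^(j + 1) ≥ 28(j+1)^4.
By the principle of mathematical induction, the result holds for all r ≥ 12.
Hence the smallest such M is 12.

M = 12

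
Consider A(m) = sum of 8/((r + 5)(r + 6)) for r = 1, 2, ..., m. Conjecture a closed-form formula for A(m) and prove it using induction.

A(m) = 4m/(3(m + 6))

We claim A(m) = 4m/(3(m + 6)) for all m ≥ 1.
When m = 1: A(1) = 4/21, and the closed form gives 4/21. They agree.
Inductive step: suppose the statement holds for some r ≥ 1, so A(r) = 4r/(3(r + 6)).
Then A(r+1) = A(r) + (8/((r + 6)(r + 7))) = (4r/(3(r + 6))) + (8/((r + 6)(r + 7))).
Simplifying, A(r+1) = 4(r + 1)/(3(r + 7)) = 4(r+1)/(3((r+1) + 6)),
which is the closed form with m = r+1.
Hence, by induction on m, the claim holds for every m ≥ 1.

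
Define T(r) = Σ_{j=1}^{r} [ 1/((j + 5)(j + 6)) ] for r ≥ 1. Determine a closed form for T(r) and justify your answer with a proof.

We claim T(r) = r/(6(r + 6)) for all r ≥ 1.
Base case (r = 1): T(1) = 1/42, and the closed form gives 1/42. They agree.
For the inductive step, assume it holds for an arbitrary j ≥ 1, so T(j) = j/(6(j + 6)).
Then T(j+1) = T(j) + (1/((j + 6)(j + 7))) = (j/(6(j + 6))) + (1/((j + 6)(j + 7))).
Simplifying, T(j+1) = (j + 1)/(6(j + 7)) = (j+1)/(6((j+1) + 6)),
which is the closed form with r = j+1.
By the principle of mathematical induction, the result holds for all r ≥ 1.

T(r) = r/(6(r + 6))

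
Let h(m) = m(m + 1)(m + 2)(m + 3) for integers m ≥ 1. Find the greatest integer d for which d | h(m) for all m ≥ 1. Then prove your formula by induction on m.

Computing the first values: h(1) = 24 and h(2) = 120; gcd(24, 120) = 24, so d ≤ 24.
We prove 24 | m(m + 1)(m + 2)(m + 3) for all m ≥ 1 by induction on m.
Base step (m = 1): h(1) = 24 = 24·(1), so 24 | h(1).
Inductive step: assume the claim holds for m = j, i.e. 24 | h(j). Then
h(j+1) − h(j) = (j+1)·(j+2)·(j+3)·(j+4) − j·(j+1)·(j+2)·(j+3) = (j+1)·(j+2)·(j+3)·[(j+4) − j] = 4·(j+1)·(j+2)·(j+3). The product of 3 consecutive integers is divisible by (3)! = 6, so h(j+1) − h(j) is divisible by 4·6 = 24. By the inductive hypothesis 24 | h(j), hence 24 | h(j+1).
By the principle of mathematical induction, the result holds for all m ≥ 1.
Therefore the largest such d is 24.

d = 24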